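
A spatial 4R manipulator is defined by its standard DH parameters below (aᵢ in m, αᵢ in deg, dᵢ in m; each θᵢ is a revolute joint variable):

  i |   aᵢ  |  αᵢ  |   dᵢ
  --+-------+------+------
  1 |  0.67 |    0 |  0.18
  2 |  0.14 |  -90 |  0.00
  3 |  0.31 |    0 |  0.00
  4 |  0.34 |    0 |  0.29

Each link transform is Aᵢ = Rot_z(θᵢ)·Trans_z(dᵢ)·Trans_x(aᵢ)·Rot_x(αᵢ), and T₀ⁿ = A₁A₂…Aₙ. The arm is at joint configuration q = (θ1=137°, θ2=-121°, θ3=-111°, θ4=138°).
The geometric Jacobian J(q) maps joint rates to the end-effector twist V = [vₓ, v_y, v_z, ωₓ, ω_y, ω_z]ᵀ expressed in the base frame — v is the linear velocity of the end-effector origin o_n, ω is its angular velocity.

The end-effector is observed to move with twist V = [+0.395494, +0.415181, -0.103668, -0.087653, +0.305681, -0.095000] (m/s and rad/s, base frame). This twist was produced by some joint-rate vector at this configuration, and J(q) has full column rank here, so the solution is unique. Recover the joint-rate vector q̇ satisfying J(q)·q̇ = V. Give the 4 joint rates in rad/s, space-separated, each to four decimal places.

-0.9320 0.8370 -0.0660 0.3840

o_n = [-0.2509, 0.8272, 0.3151]
J₁: ẑ×o_n = [-0.8272, -0.2509, 0.0000], ω = ẑ
J2: z=[0.0000, 0.0000, 1.0000] o=[-0.4900, 0.4569, 0.1800] → [-0.3702, 0.2391, 0.0000, 0.0000, 0.0000, 1.0000]
J3: z=[-0.2756, 0.9613, 0.0000] o=[-0.3554, 0.4955, 0.1800] → [0.1298, 0.0372, -0.1918, -0.2756, 0.9613, 0.0000]
J4: z=[-0.2756, 0.9613, 0.0000] o=[-0.4622, 0.4649, 0.4694] → [-0.1484, -0.0425, -0.3029, -0.2756, 0.9613, 0.0000]
q̇ = J⁺·V = [-0.9320, 0.8370, -0.0660, 0.3840]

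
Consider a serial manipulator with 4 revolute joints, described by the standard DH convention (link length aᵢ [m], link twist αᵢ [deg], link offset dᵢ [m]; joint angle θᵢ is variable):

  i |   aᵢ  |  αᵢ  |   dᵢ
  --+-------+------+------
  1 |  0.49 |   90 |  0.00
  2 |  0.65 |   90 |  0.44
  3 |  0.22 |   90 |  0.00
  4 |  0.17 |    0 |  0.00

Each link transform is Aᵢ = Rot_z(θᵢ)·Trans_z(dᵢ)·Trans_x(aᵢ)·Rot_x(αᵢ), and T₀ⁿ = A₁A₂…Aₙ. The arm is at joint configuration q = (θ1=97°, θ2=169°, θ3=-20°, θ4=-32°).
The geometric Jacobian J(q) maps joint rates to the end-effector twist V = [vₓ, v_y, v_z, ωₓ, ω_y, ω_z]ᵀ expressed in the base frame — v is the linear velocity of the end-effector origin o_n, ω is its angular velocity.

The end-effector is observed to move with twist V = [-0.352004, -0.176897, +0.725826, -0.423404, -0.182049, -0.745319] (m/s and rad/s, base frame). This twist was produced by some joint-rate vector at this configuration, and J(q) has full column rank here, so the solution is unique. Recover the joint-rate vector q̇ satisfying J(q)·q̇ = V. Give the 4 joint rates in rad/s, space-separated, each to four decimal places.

o_n = [0.3742, -0.4590, 0.1009]
J₁: ẑ×o_n = [0.4590, 0.3742, -0.0000], ω = ẑ
J2: z=[0.9925, 0.1219, 0.0000] o=[-0.0597, 0.4863, 0.0000] → [0.0123, -0.1001, -0.9912, 0.9925, 0.1219, 0.0000]
J3: z=[-0.0233, 0.1894, 0.9816] o=[0.4548, -0.0933, 0.1240] → [0.3546, -0.0796, 0.0238, -0.0233, 0.1894, 0.9816]
J4: z=[-0.9736, 0.2187, -0.0653] o=[0.4048, -0.3039, 0.1635] → [-0.0238, -0.0589, 0.1577, -0.9736, 0.2187, -0.0653]
q̇ = J⁺·V = [-0.7480, -0.7920, -0.0220, -0.3720]

-0.7480 -0.7920 -0.0220 -0.3720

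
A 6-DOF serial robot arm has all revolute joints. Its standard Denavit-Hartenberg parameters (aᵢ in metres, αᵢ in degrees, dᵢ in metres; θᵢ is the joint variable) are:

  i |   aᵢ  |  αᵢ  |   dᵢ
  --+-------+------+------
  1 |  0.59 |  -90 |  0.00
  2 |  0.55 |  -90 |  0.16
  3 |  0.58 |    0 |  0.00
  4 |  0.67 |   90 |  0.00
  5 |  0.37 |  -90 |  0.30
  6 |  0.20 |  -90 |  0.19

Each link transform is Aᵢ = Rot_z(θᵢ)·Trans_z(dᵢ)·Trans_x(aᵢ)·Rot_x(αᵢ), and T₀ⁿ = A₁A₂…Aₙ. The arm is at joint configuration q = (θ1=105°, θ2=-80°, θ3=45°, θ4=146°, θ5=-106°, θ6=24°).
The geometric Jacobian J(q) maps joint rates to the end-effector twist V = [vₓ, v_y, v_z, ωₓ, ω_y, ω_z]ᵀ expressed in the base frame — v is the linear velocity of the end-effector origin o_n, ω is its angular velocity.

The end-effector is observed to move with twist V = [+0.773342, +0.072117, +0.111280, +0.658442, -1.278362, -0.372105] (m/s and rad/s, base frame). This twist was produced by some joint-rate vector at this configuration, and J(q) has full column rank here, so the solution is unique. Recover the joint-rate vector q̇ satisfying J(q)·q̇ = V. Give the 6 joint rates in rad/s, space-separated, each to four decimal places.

-0.4360 -0.1040 -0.4730 -0.8820 0.2320 0.1450

o_n = [0.3055, 0.1391, 0.3288]
J₁: ẑ×o_n = [-0.1391, 0.3055, 0.0000], ω = ẑ
J2: z=[-0.9659, -0.2588, 0.0000] o=[-0.1527, 0.5699, 0.0000] → [-0.0851, 0.3176, 0.5347, -0.9659, -0.2588, 0.0000]
J3: z=[-0.2549, 0.9513, -0.1736] o=[-0.3320, 0.6207, 0.5416] → [-0.2861, -0.1649, -0.4837, -0.2549, 0.9513, -0.1736]
J4: z=[-0.2549, 0.9513, -0.1736] o=[0.0457, 0.7957, 0.9455] → [-0.7007, -0.2023, -0.0798, -0.2549, 0.9513, -0.1736]
J5: z=[0.9568, 0.2221, -0.1879] o=[-0.0482, 0.6523, 0.2978] → [-0.0895, -0.0961, -0.5695, 0.9568, 0.2221, -0.1879]
J6: z=[-0.0645, -0.4679, -0.8814] o=[0.3438, 0.4024, 0.4018] → [-0.1979, 0.0290, -0.0009, -0.0645, -0.4679, -0.8814]
q̇ = J⁺·V = [-0.4360, -0.1040, -0.4730, -0.8820, 0.2320, 0.1450]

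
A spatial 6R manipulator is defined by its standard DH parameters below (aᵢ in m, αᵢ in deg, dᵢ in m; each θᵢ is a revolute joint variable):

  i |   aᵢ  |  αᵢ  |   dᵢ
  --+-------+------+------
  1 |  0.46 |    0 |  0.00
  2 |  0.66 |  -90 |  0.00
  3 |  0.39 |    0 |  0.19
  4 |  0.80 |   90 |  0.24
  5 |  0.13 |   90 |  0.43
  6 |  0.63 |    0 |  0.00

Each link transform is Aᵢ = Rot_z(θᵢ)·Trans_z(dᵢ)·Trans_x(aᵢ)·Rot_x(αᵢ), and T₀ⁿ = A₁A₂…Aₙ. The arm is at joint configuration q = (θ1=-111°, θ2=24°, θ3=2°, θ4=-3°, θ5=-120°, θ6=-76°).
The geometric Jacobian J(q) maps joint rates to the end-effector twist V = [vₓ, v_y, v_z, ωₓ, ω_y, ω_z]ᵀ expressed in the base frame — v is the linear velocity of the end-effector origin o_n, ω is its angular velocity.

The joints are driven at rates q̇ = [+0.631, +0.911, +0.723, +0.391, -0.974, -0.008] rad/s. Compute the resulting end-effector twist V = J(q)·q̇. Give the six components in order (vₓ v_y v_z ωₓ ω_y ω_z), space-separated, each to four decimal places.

3.0105 0.7611 -1.0244 1.1097 0.0342 0.5683

o_n = [0.1099, -2.1290, -0.1834]
J₁: ẑ×o_n = [2.1290, 0.1099, -0.0000], ω = ẑ
J2: z=[0.0000, 0.0000, 1.0000] o=[-0.1648, -0.4294, 0.0000] → [1.6996, 0.2748, -0.0000, 0.0000, 0.0000, 1.0000]
J3: z=[0.9986, 0.0523, 0.0000] o=[-0.1303, -1.0885, 0.0000] → [-0.0096, 0.1831, -1.0516, 0.9986, 0.0523, 0.0000]
J4: z=[0.9986, 0.0523, 0.0000] o=[0.0798, -1.4678, -0.0136] → [-0.0089, 0.1695, -0.6619, 0.9986, 0.0523, 0.0000]
J5: z=[-0.0009, 0.0174, 0.9998] o=[0.3614, -2.2540, 0.0004] → [-0.1282, -0.2516, 0.0043, -0.0009, 0.0174, 0.9998]
J6: z=[0.4540, 0.8909, -0.0151] o=[0.2451, -2.1875, 0.4292] → [-0.5448, 0.2801, 0.1471, 0.4540, 0.8909, -0.0151]
V = J·q̇ = [3.0105, 0.7611, -1.0244, 1.1097, 0.0342, 0.5683]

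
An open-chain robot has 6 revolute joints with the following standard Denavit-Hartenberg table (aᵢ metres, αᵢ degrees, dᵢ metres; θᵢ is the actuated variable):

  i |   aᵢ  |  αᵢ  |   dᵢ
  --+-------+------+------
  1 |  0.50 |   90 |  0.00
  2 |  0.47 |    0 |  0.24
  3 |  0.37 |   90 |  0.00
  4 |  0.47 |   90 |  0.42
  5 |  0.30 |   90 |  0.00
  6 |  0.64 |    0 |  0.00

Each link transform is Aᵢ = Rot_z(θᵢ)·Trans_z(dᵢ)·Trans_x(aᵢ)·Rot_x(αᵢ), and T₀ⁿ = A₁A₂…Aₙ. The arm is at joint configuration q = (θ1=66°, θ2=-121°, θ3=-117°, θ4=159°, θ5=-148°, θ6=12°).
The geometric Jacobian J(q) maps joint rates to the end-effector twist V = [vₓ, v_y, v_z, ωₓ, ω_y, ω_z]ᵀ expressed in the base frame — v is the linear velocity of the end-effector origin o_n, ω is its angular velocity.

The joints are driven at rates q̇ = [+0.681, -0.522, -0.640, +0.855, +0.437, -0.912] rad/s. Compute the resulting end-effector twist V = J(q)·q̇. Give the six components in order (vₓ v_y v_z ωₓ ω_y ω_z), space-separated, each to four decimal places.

0.1081 0.4357 0.1486 -0.4390 0.4421 0.4744

o_n = [0.1566, -0.2660, 0.1635]
J₁: ẑ×o_n = [0.2660, 0.1566, -0.0000], ω = ẑ
J2: z=[0.9135, -0.4067, 0.0000] o=[0.2034, 0.4568, 0.0000] → [-0.0665, -0.1494, -0.6794, 0.9135, -0.4067, 0.0000]
J3: z=[0.9135, -0.4067, 0.0000] o=[0.3242, 0.1380, -0.4029] → [-0.2304, -0.5174, -0.4373, 0.9135, -0.4067, 0.0000]
J4: z=[0.3449, 0.7747, 0.5299] o=[0.2444, -0.0411, -0.0891] → [0.3149, -0.1337, -0.0095, 0.3449, 0.7747, 0.5299]
J5: z=[0.7756, -0.5532, 0.3039] o=[0.6377, 0.4282, -0.2386] → [-0.0115, -0.4581, -0.8047, 0.7756, -0.5532, 0.3039]
J6: z=[0.0124, 0.4948, 0.8689] o=[0.4484, 0.2271, -0.1215] → [0.5695, -0.2571, 0.1383, 0.0124, 0.4948, 0.8689]
V = J·q̇ = [0.1081, 0.4357, 0.1486, -0.4390, 0.4421, 0.4744]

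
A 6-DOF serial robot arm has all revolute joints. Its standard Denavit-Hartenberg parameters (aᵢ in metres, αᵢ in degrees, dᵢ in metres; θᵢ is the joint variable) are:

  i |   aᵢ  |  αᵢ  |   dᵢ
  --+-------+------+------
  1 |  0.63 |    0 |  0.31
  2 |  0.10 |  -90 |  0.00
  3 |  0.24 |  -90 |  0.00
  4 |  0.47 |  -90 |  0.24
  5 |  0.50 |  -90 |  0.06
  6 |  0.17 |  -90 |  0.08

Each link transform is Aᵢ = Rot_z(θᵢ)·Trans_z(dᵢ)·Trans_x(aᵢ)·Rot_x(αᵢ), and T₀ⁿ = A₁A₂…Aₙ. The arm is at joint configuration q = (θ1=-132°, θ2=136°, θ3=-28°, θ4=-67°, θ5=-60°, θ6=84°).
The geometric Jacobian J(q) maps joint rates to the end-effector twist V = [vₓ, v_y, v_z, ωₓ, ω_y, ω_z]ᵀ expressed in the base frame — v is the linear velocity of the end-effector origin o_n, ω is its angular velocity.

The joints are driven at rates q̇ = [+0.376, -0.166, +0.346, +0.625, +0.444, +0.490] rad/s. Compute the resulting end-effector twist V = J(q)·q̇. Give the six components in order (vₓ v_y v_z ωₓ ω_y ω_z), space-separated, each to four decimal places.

o_n = [0.3253, 0.3633, -0.0506]
J₁: ẑ×o_n = [-0.3633, 0.3253, 0.0000], ω = ẑ
J2: z=[0.0000, 0.0000, 1.0000] o=[-0.4216, -0.4682, 0.3100] → [-0.8315, 0.7469, 0.0000, 0.0000, 0.0000, 1.0000]
J3: z=[-0.0698, 0.9976, 0.0000] o=[-0.3218, -0.4612, 0.3100] → [-0.3597, -0.0252, -0.7030, -0.0698, 0.9976, 0.0000]
J4: z=[0.4683, 0.0327, -0.8829] o=[-0.1104, -0.4464, 0.4227] → [0.6994, -0.1631, 0.3649, 0.4683, 0.0327, -0.8829]
J5: z=[0.8380, -0.3331, 0.4322] o=[0.1336, 0.0043, 0.2970] → [-0.0394, 0.3741, 0.3647, 0.8380, -0.3331, 0.4322]
J6: z=[0.0083, 0.7997, 0.6003] o=[0.4566, 0.2341, -0.0136] → [-0.1071, -0.0785, 0.1061, 0.0083, 0.7997, 0.6003]
V = J·q̇ = [0.2442, 0.0153, 0.1987, 0.6447, 0.6096, 0.1442]

0.2442 0.0153 0.1987 0.6447 0.6096 0.1442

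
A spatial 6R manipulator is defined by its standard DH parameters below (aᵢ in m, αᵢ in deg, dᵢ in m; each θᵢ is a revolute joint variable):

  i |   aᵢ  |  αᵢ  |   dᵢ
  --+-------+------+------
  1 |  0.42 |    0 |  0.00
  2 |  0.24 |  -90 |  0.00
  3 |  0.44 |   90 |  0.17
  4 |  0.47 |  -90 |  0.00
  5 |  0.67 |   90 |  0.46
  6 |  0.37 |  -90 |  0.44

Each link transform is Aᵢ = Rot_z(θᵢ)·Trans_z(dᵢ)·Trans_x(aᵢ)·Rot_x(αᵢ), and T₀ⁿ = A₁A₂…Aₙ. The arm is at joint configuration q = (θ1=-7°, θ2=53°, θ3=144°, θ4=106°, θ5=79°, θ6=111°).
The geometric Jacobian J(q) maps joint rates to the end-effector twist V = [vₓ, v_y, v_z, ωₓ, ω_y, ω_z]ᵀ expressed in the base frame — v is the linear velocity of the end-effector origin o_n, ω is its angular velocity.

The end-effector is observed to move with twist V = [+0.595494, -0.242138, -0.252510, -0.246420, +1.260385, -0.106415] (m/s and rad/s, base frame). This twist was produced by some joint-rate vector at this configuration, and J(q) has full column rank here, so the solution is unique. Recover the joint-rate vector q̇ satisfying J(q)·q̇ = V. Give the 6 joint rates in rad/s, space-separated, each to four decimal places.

-0.6710 0.1280 0.2850 -0.1100 0.6070 0.9910

o_n = [0.0888, 0.9241, 0.7180]
J₁: ẑ×o_n = [-0.9241, 0.0888, 0.0000], ω = ẑ
J2: z=[0.0000, 0.0000, 1.0000] o=[0.4169, -0.0512, 0.0000] → [-0.9753, -0.3281, 0.0000, 0.0000, 0.0000, 1.0000]
J3: z=[-0.7193, 0.6947, 0.0000] o=[0.5836, 0.1215, 0.0000] → [0.4988, 0.5165, -0.2337, -0.7193, 0.6947, 0.0000]
J4: z=[0.4083, 0.4228, -0.8090] o=[0.2140, -0.0165, -0.2586] → [1.1740, -0.2974, 0.4370, 0.4083, 0.4228, -0.8090]
J5: z=[0.7385, 0.3679, 0.5650] o=[-0.0382, 0.3727, -0.1825] → [0.0198, -0.5933, 0.3605, 0.7385, 0.3679, 0.5650]
J6: z=[-0.4488, 0.8936, 0.0047] o=[-0.0356, 0.3698, 0.6302] → [0.0759, 0.0400, -0.3599, -0.4488, 0.8936, 0.0047]
q̇ = J⁺·V = [-0.6710, 0.1280, 0.2850, -0.1100, 0.6070, 0.9910]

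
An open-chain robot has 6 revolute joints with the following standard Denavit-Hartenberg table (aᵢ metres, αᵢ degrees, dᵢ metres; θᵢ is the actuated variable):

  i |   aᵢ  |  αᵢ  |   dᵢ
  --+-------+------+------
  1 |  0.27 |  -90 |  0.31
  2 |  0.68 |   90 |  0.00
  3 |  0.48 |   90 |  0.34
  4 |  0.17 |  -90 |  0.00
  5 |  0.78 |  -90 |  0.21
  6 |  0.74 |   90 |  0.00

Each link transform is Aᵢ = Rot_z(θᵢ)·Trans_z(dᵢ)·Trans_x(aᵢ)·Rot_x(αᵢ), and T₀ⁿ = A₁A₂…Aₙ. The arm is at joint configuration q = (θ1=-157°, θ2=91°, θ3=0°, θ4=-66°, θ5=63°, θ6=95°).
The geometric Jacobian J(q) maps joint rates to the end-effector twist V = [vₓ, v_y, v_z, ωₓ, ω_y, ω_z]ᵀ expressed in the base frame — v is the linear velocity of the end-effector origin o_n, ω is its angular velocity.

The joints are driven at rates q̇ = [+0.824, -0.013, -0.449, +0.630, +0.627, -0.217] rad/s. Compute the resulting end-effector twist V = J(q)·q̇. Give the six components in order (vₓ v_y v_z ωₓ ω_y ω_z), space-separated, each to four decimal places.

0.4520 -0.0226 -0.5667 0.0618 0.8318 0.1791

o_n = [0.3152, -0.5588, -0.5638]
J₁: ẑ×o_n = [0.5588, 0.3152, -0.0000], ω = ẑ
J2: z=[0.3907, -0.9205, 0.0000] o=[-0.2485, -0.1055, 0.3100] → [0.8044, 0.3414, 0.3418, 0.3907, -0.9205, 0.0000]
J3: z=[-0.9204, -0.3907, -0.0175] o=[-0.2376, -0.1009, -0.3699] → [0.0678, -0.1881, 0.6374, -0.9204, -0.3907, -0.0175]
J4: z=[-0.3907, 0.9205, -0.0000] o=[-0.5428, -0.2304, -0.8558] → [0.2687, 0.1141, -0.6615, -0.3907, 0.9205, -0.0000]
J5: z=[-0.3597, -0.1527, -0.9205] o=[-0.3988, -0.1693, -0.9222] → [-0.4133, -0.5283, 0.2491, -0.3597, -0.1527, -0.9205]
J6: z=[-0.5776, -0.7384, 0.3481] o=[0.0973, -0.7137, -1.2539] → [-0.5634, 0.4744, 0.0714, -0.5776, -0.7384, 0.3481]
V = J·q̇ = [0.4520, -0.0226, -0.5667, 0.0618, 0.8318, 0.1791]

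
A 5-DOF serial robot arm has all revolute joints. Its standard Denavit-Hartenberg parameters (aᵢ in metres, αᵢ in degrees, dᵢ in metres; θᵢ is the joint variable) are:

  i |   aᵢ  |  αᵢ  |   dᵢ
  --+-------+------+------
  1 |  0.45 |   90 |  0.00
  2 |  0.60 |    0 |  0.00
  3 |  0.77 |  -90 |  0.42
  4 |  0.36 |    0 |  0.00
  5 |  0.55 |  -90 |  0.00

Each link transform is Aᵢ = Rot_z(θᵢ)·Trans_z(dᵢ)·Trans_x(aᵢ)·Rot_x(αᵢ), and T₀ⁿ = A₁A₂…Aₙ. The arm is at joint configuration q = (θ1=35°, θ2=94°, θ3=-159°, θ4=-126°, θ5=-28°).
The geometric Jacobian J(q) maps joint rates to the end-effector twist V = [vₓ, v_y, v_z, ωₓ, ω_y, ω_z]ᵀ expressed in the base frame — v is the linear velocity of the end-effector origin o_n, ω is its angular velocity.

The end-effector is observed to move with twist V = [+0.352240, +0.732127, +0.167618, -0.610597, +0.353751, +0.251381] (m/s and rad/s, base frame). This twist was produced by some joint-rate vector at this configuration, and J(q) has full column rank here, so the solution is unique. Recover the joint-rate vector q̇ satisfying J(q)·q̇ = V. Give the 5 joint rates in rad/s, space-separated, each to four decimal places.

0.3900 -0.7450 0.1050 -0.3110 -0.0170

o_n = [0.9028, -0.5305, 0.5405]
J₁: ẑ×o_n = [0.5305, 0.9028, -0.0000], ω = ẑ
J2: z=[0.5736, -0.8192, 0.0000] o=[0.3686, 0.2581, 0.0000] → [-0.4427, -0.3100, -0.0148, 0.5736, -0.8192, 0.0000]
J3: z=[0.5736, -0.8192, 0.0000] o=[0.3343, 0.2341, 0.5985] → [0.0476, 0.0333, 0.0271, 0.5736, -0.8192, 0.0000]
J4: z=[0.7424, 0.5198, 0.4226] o=[0.8418, 0.0767, -0.0993] → [0.5892, -0.4492, -0.4825, 0.7424, 0.5198, 0.4226]
J5: z=[0.7424, 0.5198, 0.4226] o=[0.9356, -0.2132, 0.0925] → [0.3670, -0.3465, -0.2185, 0.7424, 0.5198, 0.4226]
q̇ = J⁺·V = [0.3900, -0.7450, 0.1050, -0.3110, -0.0170]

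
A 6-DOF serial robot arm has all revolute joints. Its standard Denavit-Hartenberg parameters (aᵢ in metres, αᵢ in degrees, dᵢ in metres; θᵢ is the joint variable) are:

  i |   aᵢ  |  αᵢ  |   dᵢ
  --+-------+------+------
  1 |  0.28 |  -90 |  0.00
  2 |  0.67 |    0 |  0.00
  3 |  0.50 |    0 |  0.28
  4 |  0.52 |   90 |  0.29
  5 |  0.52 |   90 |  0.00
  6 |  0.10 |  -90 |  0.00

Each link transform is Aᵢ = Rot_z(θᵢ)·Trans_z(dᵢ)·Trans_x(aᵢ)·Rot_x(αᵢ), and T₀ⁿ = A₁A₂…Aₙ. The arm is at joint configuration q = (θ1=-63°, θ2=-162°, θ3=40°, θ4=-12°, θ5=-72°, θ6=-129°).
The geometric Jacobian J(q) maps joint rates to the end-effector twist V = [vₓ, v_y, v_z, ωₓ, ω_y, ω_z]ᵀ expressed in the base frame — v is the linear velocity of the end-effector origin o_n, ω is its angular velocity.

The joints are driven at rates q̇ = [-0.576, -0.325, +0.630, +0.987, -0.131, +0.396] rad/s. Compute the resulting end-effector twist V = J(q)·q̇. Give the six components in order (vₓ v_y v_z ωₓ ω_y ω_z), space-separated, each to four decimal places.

o_n = [-0.3451, 0.9752, 1.1607]
J₁: ẑ×o_n = [-0.9752, -0.3451, 0.0000], ω = ẑ
J2: z=[0.8910, 0.4540, 0.0000] o=[0.1271, -0.2495, 0.0000] → [0.5270, -1.0342, 1.3056, 0.8910, 0.4540, 0.0000]
J3: z=[0.8910, 0.4540, 0.0000] o=[-0.1622, 0.3183, 0.2070] → [0.4330, -0.8497, 0.6684, 0.8910, 0.4540, 0.0000]
J4: z=[0.8910, 0.4540, 0.0000] o=[-0.0330, 0.6815, 0.6311] → [0.2405, -0.4719, 0.4034, 0.8910, 0.4540, 0.0000]
J5: z=[-0.3266, 0.6409, -0.6947] o=[0.0614, 1.1350, 1.0051] → [-0.0112, 0.3332, 0.3127, -0.3266, 0.6409, -0.6947]
J6: z=[0.0246, -0.7289, -0.6841] o=[-0.4299, 1.0099, 1.1207] → [-0.0529, -0.0590, 0.0610, 0.0246, -0.7289, -0.6841]
V = J·q̇ = [0.8811, -0.5333, 0.3781, 1.2037, 0.2139, -0.7559]

0.8811 -0.5333 0.3781 1.2037 0.2139 -0.7559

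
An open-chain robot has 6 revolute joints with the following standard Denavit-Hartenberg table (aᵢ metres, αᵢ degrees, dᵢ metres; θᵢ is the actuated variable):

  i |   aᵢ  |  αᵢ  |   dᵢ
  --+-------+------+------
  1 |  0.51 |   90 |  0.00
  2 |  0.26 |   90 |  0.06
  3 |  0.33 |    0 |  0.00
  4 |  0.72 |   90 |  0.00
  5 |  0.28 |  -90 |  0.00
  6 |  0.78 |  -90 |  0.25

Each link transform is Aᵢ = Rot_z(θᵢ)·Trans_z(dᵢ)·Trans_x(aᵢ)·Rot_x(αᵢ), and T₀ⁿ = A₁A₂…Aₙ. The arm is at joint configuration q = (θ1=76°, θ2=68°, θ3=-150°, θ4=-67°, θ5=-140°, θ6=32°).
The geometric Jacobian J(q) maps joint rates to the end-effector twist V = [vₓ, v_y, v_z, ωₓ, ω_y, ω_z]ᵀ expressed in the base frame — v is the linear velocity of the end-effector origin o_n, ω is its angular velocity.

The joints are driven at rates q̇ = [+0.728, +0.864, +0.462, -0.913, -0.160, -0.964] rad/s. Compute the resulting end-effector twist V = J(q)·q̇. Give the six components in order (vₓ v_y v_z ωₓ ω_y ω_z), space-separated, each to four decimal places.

0.5277 -0.2087 -0.0569 0.4531 0.3156 0.9899

o_n = [-0.4208, -0.2859, -0.0742]
J₁: ẑ×o_n = [0.2859, -0.4208, 0.0000], ω = ẑ
J2: z=[0.9703, -0.2419, 0.0000] o=[0.1234, 0.4949, 0.0000] → [0.0180, 0.0720, -0.8892, 0.9703, -0.2419, 0.0000]
J3: z=[0.2243, 0.8996, -0.3746] o=[0.2052, 0.5748, 0.2411] → [-0.6061, 0.3052, 0.3701, 0.2243, 0.8996, -0.3746]
J4: z=[0.2243, 0.8996, -0.3746] o=[0.0192, 0.5109, -0.0239] → [-0.3437, 0.1761, 0.2171, 0.2243, 0.8996, -0.3746]
J5: z=[0.8295, 0.0255, 0.5580] o=[0.3875, 0.1970, -0.5571] → [0.2818, -0.8515, -0.3800, 0.8295, 0.0255, 0.5580]
J6: z=[0.1570, -0.9693, -0.1890] o=[0.2374, 0.1286, -0.3308] → [-0.3271, 0.0841, -0.7031, 0.1570, -0.9693, -0.1890]
V = J·q̇ = [0.5277, -0.2087, -0.0569, 0.4531, 0.3156, 0.9899]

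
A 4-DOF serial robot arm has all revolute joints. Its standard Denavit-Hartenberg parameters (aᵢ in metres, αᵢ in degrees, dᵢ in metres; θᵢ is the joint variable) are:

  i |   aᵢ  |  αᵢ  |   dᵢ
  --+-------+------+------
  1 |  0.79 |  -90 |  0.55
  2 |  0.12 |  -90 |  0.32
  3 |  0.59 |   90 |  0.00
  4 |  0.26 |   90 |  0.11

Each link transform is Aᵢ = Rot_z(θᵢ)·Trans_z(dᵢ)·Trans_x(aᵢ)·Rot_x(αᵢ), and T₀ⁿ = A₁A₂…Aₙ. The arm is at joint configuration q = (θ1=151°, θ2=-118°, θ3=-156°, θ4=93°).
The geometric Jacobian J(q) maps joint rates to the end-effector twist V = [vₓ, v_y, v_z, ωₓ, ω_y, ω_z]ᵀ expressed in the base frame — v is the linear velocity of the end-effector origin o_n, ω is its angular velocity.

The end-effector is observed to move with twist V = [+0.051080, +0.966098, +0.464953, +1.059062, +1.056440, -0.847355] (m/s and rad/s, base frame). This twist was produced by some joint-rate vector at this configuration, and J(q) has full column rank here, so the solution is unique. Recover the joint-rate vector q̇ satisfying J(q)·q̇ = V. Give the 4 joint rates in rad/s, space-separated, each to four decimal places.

o_n = [-1.2968, 0.1998, 0.2734]
J₁: ẑ×o_n = [-0.1998, -1.2968, 0.0000], ω = ẑ
J2: z=[-0.4848, -0.8746, 0.0000] o=[-0.6909, 0.3830, 0.5500] → [0.2419, -0.1341, -0.4411, -0.4848, -0.8746, 0.0000]
J3: z=[-0.7722, 0.4281, 0.4695] o=[-0.7968, 0.0758, 0.6560] → [-0.2220, -0.5302, 0.1183, -0.7722, 0.4281, 0.4695]
J4: z=[0.2759, 0.8916, -0.3591] o=[-1.1345, -0.0114, 0.1801] → [0.1591, 0.0326, 0.2030, 0.2759, 0.8916, -0.3591]
q̇ = J⁺·V = [-0.3950, -0.9770, -0.5780, 0.5040]

-0.3950 -0.9770 -0.5780 0.5040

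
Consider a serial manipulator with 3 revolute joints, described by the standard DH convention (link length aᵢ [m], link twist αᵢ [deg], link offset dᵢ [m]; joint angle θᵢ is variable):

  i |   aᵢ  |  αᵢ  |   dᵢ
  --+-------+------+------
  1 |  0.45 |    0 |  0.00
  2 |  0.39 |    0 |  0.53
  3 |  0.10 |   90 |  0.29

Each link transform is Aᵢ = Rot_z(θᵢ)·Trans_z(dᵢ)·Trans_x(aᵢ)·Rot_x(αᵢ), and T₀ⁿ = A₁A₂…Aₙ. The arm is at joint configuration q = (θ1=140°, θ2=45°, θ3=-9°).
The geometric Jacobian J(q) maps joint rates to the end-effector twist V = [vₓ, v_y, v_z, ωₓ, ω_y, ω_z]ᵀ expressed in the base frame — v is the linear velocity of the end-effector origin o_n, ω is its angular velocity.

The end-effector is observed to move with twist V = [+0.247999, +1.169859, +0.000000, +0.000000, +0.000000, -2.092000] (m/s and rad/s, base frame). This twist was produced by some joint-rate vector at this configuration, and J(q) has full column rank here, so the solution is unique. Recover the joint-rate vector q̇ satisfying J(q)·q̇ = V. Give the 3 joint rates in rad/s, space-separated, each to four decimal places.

o_n = [-0.8330, 0.2622, 0.8200]
J₁: ẑ×o_n = [-0.2622, -0.8330, 0.0000], ω = ẑ
J2: z=[0.0000, 0.0000, 1.0000] o=[-0.3447, 0.2893, 0.0000] → [0.0270, -0.4883, 0.0000, 0.0000, 0.0000, 1.0000]
J3: z=[0.0000, 0.0000, 1.0000] o=[-0.7332, 0.2553, 0.5300] → [-0.0070, -0.0998, 0.0000, 0.0000, 0.0000, 1.0000]
q̇ = J⁺·V = [-0.9940, -0.5980, -0.5000]

-0.9940 -0.5980 -0.5000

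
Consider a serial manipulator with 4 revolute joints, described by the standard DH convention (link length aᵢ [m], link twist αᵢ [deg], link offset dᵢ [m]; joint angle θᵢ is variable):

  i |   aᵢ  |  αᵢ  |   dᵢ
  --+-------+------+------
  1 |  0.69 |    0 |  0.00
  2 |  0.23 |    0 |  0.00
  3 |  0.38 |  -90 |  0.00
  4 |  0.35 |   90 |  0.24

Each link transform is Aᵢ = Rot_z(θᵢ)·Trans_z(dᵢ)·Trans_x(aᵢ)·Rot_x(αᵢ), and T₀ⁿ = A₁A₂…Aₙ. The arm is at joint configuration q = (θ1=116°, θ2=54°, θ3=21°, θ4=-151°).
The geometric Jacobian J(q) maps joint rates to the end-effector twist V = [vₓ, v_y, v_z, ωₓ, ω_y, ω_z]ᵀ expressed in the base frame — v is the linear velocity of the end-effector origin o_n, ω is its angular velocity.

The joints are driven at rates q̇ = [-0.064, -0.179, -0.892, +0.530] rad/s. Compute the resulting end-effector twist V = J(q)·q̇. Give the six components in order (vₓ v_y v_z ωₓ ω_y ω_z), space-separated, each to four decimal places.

o_n = [-0.5557, 0.4104, 0.1697]
J₁: ẑ×o_n = [-0.4104, -0.5557, 0.0000], ω = ẑ
J2: z=[0.0000, 0.0000, 1.0000] o=[-0.3025, 0.6202, 0.0000] → [0.2097, -0.2532, 0.0000, 0.0000, 0.0000, 1.0000]
J3: z=[0.0000, 0.0000, 1.0000] o=[-0.5290, 0.6601, 0.0000] → [0.2497, -0.0267, 0.0000, 0.0000, 0.0000, 1.0000]
J4: z=[0.1908, -0.9816, 0.0000] o=[-0.9020, 0.5876, 0.0000] → [-0.1666, -0.0324, 0.3061, 0.1908, -0.9816, 0.0000]
V = J·q̇ = [-0.3223, 0.0876, 0.1622, 0.1011, -0.5203, -1.1350]

-0.3223 0.0876 0.1622 0.1011 -0.5203 -1.1350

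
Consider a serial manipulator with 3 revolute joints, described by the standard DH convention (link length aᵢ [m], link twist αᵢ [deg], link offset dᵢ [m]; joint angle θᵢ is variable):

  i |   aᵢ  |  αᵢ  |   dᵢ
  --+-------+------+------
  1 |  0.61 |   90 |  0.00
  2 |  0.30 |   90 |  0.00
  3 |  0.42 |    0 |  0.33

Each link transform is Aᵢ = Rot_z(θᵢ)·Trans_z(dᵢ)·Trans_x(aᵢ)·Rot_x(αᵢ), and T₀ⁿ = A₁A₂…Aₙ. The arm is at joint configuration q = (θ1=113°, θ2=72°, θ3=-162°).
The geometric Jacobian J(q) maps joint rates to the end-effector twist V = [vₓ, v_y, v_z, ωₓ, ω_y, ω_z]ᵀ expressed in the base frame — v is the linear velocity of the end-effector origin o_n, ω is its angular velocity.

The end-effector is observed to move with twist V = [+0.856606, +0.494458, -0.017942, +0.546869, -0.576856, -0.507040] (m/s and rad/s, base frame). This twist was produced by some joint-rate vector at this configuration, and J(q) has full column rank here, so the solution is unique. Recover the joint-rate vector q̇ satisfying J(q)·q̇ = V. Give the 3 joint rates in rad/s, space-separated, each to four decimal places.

o_n = [-0.4684, 0.7714, -0.1966]
J₁: ẑ×o_n = [-0.7714, -0.4684, 0.0000], ω = ẑ
J2: z=[0.9205, 0.3907, 0.0000] o=[-0.2383, 0.5615, 0.0000] → [-0.0768, 0.1809, 0.2831, 0.9205, 0.3907, 0.0000]
J3: z=[-0.3716, 0.8755, -0.3090] o=[-0.2746, 0.6468, 0.2853] → [-0.3834, -0.1192, 0.1234, -0.3716, 0.8755, -0.3090]
q̇ = J⁺·V = [-0.7490, 0.2780, -0.7830]

-0.7490 0.2780 -0.7830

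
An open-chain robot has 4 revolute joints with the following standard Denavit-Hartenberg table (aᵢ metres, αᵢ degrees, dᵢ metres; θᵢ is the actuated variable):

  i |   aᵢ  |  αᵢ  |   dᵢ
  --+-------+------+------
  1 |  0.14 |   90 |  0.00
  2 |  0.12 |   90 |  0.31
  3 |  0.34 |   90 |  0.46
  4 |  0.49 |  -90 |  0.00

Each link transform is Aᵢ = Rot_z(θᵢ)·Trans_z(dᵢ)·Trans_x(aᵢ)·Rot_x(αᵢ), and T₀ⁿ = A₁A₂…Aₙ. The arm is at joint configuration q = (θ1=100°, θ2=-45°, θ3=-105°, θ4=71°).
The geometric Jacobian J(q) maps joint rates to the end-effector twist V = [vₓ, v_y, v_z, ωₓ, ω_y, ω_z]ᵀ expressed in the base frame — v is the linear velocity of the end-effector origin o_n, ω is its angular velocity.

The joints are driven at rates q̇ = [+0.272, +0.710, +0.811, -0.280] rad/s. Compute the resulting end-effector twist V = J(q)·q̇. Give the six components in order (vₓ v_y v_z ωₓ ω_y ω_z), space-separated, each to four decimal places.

o_n = [-0.0797, -0.5415, -0.6463]
J₁: ẑ×o_n = [0.5415, -0.0797, 0.0000], ω = ẑ
J2: z=[0.9848, 0.1736, 0.0000] o=[-0.0243, 0.1379, 0.0000] → [-0.1122, 0.6365, -0.6594, 0.9848, 0.1736, 0.0000]
J3: z=[0.1228, -0.6964, -0.7071] o=[0.2662, 0.2753, -0.0849] → [-0.1866, 0.3136, -0.3412, 0.1228, -0.6964, -0.7071]
J4: z=[0.3735, -0.6277, 0.6830] o=[0.0101, -0.1634, -0.3479] → [0.4456, 0.0501, -0.1976, 0.3735, -0.6277, 0.6830]
V = J·q̇ = [-0.2085, 0.6705, -0.6896, 0.6942, -0.2657, -0.4927]

-0.2085 0.6705 -0.6896 0.6942 -0.2657 -0.4927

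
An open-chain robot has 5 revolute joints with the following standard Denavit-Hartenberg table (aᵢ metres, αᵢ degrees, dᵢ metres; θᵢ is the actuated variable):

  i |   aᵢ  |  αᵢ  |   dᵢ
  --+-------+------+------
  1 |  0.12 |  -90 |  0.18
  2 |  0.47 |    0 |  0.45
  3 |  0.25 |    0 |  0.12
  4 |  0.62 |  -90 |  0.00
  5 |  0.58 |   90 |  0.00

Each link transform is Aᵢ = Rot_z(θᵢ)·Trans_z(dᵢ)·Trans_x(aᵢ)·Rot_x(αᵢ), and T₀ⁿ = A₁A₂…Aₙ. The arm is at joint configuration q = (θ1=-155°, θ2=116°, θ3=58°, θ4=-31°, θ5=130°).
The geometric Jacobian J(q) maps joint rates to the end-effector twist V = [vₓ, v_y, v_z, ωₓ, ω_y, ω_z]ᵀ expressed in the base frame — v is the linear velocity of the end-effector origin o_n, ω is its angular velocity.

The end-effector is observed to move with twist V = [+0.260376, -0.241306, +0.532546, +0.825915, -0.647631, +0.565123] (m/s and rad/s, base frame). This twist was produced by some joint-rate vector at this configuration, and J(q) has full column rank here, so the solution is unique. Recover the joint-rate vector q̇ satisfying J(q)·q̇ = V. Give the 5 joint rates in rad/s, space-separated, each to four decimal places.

-0.0650 0.6700 -0.6750 0.9410 0.7890

o_n = [0.5353, 0.1109, -0.4173]
J₁: ẑ×o_n = [-0.1109, 0.5353, 0.0000], ω = ẑ
J2: z=[0.4226, -0.9063, 0.0000] o=[-0.1088, -0.0507, 0.1800] → [0.5414, 0.2524, 0.6521, 0.4226, -0.9063, 0.0000]
J3: z=[0.4226, -0.9063, 0.0000] o=[0.2682, -0.3715, -0.2424] → [0.1585, 0.0739, 0.4460, 0.4226, -0.9063, 0.0000]
J4: z=[0.4226, -0.9063, 0.0000] o=[0.5442, -0.3752, -0.2686] → [0.1348, 0.0629, 0.1974, 0.4226, -0.9063, 0.0000]
J5: z=[0.5454, 0.2543, 0.7986] o=[0.9930, -0.1659, -0.6417] → [-0.1640, -0.4878, 0.2674, 0.5454, 0.2543, 0.7986]
q̇ = J⁺·V = [-0.0650, 0.6700, -0.6750, 0.9410, 0.7890]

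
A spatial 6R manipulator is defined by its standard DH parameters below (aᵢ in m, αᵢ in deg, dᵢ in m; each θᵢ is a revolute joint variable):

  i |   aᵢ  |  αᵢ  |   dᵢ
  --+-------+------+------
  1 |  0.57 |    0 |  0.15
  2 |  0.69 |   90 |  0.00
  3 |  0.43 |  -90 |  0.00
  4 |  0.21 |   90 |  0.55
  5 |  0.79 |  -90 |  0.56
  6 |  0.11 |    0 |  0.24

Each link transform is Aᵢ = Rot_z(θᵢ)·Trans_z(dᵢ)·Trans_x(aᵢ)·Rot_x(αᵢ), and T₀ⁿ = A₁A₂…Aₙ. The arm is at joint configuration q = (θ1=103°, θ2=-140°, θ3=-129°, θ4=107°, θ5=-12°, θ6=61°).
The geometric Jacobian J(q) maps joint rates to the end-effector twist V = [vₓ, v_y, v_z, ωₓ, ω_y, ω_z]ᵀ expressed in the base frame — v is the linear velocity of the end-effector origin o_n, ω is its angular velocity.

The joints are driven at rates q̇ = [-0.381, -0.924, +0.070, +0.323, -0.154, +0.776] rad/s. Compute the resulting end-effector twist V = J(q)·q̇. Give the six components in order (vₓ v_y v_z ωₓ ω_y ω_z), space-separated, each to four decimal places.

o_n = [1.2274, 1.0026, -0.6659]
J₁: ẑ×o_n = [-1.0026, 1.2274, 0.0000], ω = ẑ
J2: z=[0.0000, 0.0000, 1.0000] o=[-0.1282, 0.5554, 0.1500] → [-0.4472, 1.3556, 0.0000, 0.0000, 0.0000, 1.0000]
J3: z=[-0.6018, -0.7986, 0.0000] o=[0.4228, 0.1401, 0.1500] → [0.6516, -0.4910, 0.1235, -0.6018, -0.7986, 0.0000]
J4: z=[0.6207, -0.4677, -0.6293] o=[0.2067, 0.3030, -0.1842] → [0.6656, -0.3433, 0.9116, 0.6207, -0.4677, -0.6293]
J5: z=[-0.3047, 0.5957, -0.7432] o=[0.6998, 0.1829, -0.4826] → [0.5000, -0.4479, -0.5640, -0.3047, 0.5957, -0.7432]
J6: z=[0.7573, -0.3217, -0.5683] o=[0.9855, 1.0979, -0.6198] → [-0.0393, -0.1026, 0.0057, 0.7573, -0.3217, -0.5683]
V = J·q̇ = [0.9483, -1.8761, 0.3943, 0.7929, -0.5484, -1.8348]

0.9483 -1.8761 0.3943 0.7929 -0.5484 -1.8348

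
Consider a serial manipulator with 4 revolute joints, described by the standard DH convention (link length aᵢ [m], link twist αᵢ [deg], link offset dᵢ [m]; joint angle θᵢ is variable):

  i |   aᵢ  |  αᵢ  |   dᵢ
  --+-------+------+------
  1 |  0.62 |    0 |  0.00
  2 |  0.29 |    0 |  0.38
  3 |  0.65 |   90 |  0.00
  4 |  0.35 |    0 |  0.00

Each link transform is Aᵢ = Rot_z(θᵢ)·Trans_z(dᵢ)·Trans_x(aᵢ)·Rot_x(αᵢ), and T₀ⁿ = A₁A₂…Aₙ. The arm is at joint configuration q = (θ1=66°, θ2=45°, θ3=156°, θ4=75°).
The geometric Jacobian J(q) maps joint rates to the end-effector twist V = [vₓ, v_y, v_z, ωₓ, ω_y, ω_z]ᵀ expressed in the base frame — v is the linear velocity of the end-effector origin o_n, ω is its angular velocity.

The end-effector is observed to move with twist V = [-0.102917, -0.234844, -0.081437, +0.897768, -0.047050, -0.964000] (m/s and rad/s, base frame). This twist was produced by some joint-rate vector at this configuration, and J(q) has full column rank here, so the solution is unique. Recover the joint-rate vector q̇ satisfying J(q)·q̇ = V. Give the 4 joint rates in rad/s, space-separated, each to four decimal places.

-0.4450 -0.9360 0.4170 -0.8990

o_n = [0.1095, 0.0976, 0.7181]
J₁: ẑ×o_n = [-0.0976, 0.1095, 0.0000], ω = ẑ
J2: z=[0.0000, 0.0000, 1.0000] o=[0.2522, 0.5664, 0.0000] → [0.4688, -0.1427, 0.0000, 0.0000, 0.0000, 1.0000]
J3: z=[0.0000, 0.0000, 1.0000] o=[0.1483, 0.8371, 0.3800] → [0.7396, -0.0388, 0.0000, 0.0000, 0.0000, 1.0000]
J4: z=[-0.9986, 0.0523, 0.0000] o=[0.1142, 0.1880, 0.3800] → [0.0177, 0.3376, 0.0906, -0.9986, 0.0523, 0.0000]
q̇ = J⁺·V = [-0.4450, -0.9360, 0.4170, -0.8990]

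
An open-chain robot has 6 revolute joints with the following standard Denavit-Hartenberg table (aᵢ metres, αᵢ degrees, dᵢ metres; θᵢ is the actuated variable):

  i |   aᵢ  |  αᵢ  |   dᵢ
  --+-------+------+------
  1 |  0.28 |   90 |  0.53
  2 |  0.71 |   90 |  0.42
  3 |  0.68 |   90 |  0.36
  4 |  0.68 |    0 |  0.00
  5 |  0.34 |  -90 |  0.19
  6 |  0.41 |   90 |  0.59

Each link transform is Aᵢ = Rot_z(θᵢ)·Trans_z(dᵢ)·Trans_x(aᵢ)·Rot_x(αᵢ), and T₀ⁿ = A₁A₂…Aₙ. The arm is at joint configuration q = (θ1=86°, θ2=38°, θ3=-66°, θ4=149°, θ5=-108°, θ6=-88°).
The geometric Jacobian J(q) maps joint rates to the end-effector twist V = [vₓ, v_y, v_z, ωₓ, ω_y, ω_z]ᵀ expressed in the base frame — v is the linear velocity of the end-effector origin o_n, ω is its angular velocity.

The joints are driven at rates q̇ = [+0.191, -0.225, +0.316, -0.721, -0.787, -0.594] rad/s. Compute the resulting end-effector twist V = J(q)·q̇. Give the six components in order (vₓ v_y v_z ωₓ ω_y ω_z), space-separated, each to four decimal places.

o_n = [0.2837, 1.2382, -0.4696]
J₁: ẑ×o_n = [-1.2382, 0.2837, 0.0000], ω = ẑ
J2: z=[0.9976, -0.0698, 0.0000] o=[0.0195, 0.2793, 0.5300] → [0.0697, 0.9971, 0.9750, 0.9976, -0.0698, 0.0000]
J3: z=[0.0429, 0.6142, -0.7880] o=[0.4775, 0.8081, 0.9671] → [-0.5434, 0.2144, 0.1375, 0.0429, 0.6142, -0.7880]
J4: z=[-0.4560, -0.6898, -0.5624] o=[-0.1115, 1.2900, 0.8537] → [0.8836, -0.8257, 0.2962, -0.4560, -0.6898, -0.5624]
J5: z=[-0.4560, -0.6898, -0.5624] o=[0.4217, 1.2816, 0.4318] → [0.5973, -0.3334, -0.0754, -0.4560, -0.6898, -0.5624]
J6: z=[0.6156, 0.2119, -0.7590] o=[0.1165, 1.3859, 0.2134] → [-0.2568, 0.2936, -0.1263, 0.6156, 0.2119, -0.7590]
V = J·q̇ = [-1.3786, 0.5809, -0.2551, 0.1110, 1.1240, 1.2410]

-1.3786 0.5809 -0.2551 0.1110 1.1240 1.2410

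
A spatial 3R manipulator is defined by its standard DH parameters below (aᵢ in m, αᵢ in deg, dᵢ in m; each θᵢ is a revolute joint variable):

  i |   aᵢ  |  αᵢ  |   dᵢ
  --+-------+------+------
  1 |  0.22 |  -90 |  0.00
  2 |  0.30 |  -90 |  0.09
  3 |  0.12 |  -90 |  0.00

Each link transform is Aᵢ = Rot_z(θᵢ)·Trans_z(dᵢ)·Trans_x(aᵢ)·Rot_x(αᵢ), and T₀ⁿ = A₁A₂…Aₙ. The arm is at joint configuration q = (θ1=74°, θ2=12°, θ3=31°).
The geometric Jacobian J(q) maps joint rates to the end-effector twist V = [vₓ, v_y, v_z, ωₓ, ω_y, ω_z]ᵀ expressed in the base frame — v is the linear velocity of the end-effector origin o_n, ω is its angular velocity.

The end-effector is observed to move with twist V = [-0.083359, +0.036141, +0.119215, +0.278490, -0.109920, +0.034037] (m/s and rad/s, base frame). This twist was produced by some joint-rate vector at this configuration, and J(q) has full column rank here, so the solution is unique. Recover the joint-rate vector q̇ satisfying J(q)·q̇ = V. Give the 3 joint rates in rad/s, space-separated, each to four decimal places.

o_n = [0.1422, 0.5980, -0.0838]
J₁: ẑ×o_n = [-0.5980, 0.1422, 0.0000], ω = ẑ
J2: z=[-0.9613, 0.2756, 0.0000] o=[0.0606, 0.2115, 0.0000] → [-0.0231, -0.0805, -0.3941, -0.9613, 0.2756, 0.0000]
J3: z=[-0.0573, -0.1999, -0.9781] o=[0.0550, 0.5184, -0.0624] → [0.0822, -0.0865, 0.0128, -0.0573, -0.1999, -0.9781]
q̇ = J⁺·V = [0.1700, -0.2980, 0.1390]

0.1700 -0.2980 0.1390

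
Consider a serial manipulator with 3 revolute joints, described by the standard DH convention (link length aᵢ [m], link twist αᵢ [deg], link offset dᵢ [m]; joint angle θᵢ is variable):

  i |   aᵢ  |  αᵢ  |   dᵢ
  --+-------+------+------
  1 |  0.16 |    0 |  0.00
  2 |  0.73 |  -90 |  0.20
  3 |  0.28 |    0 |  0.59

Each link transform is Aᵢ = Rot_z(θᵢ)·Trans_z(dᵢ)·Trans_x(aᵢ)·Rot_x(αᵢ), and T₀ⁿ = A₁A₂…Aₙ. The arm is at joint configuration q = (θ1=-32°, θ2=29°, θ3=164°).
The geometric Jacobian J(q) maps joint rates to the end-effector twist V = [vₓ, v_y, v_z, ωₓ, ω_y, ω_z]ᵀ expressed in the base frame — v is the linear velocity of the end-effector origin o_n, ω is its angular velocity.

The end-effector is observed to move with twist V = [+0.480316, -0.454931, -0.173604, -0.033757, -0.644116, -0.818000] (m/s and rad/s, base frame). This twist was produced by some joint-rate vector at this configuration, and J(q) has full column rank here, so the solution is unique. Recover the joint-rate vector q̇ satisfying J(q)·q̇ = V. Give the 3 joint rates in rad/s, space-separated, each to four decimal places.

-0.3730 -0.4450 -0.6450

o_n = [0.6268, 0.4803, 0.1228]
J₁: ẑ×o_n = [-0.4803, 0.6268, 0.0000], ω = ẑ
J2: z=[0.0000, 0.0000, 1.0000] o=[0.1357, -0.0848, 0.0000] → [-0.5651, 0.4911, 0.0000, 0.0000, 0.0000, 1.0000]
J3: z=[0.0523, 0.9986, 0.0000] o=[0.8647, -0.1230, 0.2000] → [-0.0771, 0.0040, 0.2692, 0.0523, 0.9986, 0.0000]
q̇ = J⁺·V = [-0.3730, -0.4450, -0.6450]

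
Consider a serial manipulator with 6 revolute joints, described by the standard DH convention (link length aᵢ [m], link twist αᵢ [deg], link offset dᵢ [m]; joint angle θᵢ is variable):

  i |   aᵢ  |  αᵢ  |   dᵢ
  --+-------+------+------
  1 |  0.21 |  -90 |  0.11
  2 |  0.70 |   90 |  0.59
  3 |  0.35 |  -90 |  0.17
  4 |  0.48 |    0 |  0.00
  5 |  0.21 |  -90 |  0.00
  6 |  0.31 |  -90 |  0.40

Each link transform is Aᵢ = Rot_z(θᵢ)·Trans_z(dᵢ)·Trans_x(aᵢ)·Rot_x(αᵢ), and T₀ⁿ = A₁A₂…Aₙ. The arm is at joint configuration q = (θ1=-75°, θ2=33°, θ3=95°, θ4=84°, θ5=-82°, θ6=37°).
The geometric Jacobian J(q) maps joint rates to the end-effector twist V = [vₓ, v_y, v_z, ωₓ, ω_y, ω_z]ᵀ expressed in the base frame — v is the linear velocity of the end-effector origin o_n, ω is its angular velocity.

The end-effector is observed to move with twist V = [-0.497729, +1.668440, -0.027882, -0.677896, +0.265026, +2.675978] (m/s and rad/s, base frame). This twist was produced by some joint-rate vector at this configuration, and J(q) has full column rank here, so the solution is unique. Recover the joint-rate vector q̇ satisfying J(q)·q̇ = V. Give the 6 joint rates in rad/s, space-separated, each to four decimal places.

o_n = [1.5260, -0.1061, -0.9389]
J₁: ẑ×o_n = [0.1061, 1.5260, -0.0000], ω = ẑ
J2: z=[0.9659, 0.2588, 0.0000] o=[0.0544, -0.2028, 0.1100] → [-0.2715, 1.0131, -0.2875, 0.9659, 0.2588, 0.0000]
J3: z=[0.1410, -0.5261, 0.8387] o=[0.7762, -0.6172, -0.2712] → [-0.0774, 0.7230, 0.4665, 0.1410, -0.5261, 0.8387]
J4: z=[-0.3004, 0.7845, 0.5426] o=[1.1303, -0.5917, -0.1121] → [-0.9121, -0.0337, -0.4563, -0.3004, 0.7845, 0.5426]
J5: z=[-0.3004, 0.7845, 0.5426] o=[1.1104, -0.3241, -0.5100] → [-0.4547, 0.0967, -0.3915, -0.3004, 0.7845, 0.5426]
J6: z=[-0.1738, 0.5143, -0.8398] o=[1.3073, -0.2513, -0.5062] → [-0.1006, -0.2589, -0.1377, -0.1738, 0.5143, -0.8398]
q̇ = J⁺·V = [0.9940, -0.4950, 0.5880, 0.3690, 0.9120, -0.5880]

0.9940 -0.4950 0.5880 0.3690 0.9120 -0.5880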